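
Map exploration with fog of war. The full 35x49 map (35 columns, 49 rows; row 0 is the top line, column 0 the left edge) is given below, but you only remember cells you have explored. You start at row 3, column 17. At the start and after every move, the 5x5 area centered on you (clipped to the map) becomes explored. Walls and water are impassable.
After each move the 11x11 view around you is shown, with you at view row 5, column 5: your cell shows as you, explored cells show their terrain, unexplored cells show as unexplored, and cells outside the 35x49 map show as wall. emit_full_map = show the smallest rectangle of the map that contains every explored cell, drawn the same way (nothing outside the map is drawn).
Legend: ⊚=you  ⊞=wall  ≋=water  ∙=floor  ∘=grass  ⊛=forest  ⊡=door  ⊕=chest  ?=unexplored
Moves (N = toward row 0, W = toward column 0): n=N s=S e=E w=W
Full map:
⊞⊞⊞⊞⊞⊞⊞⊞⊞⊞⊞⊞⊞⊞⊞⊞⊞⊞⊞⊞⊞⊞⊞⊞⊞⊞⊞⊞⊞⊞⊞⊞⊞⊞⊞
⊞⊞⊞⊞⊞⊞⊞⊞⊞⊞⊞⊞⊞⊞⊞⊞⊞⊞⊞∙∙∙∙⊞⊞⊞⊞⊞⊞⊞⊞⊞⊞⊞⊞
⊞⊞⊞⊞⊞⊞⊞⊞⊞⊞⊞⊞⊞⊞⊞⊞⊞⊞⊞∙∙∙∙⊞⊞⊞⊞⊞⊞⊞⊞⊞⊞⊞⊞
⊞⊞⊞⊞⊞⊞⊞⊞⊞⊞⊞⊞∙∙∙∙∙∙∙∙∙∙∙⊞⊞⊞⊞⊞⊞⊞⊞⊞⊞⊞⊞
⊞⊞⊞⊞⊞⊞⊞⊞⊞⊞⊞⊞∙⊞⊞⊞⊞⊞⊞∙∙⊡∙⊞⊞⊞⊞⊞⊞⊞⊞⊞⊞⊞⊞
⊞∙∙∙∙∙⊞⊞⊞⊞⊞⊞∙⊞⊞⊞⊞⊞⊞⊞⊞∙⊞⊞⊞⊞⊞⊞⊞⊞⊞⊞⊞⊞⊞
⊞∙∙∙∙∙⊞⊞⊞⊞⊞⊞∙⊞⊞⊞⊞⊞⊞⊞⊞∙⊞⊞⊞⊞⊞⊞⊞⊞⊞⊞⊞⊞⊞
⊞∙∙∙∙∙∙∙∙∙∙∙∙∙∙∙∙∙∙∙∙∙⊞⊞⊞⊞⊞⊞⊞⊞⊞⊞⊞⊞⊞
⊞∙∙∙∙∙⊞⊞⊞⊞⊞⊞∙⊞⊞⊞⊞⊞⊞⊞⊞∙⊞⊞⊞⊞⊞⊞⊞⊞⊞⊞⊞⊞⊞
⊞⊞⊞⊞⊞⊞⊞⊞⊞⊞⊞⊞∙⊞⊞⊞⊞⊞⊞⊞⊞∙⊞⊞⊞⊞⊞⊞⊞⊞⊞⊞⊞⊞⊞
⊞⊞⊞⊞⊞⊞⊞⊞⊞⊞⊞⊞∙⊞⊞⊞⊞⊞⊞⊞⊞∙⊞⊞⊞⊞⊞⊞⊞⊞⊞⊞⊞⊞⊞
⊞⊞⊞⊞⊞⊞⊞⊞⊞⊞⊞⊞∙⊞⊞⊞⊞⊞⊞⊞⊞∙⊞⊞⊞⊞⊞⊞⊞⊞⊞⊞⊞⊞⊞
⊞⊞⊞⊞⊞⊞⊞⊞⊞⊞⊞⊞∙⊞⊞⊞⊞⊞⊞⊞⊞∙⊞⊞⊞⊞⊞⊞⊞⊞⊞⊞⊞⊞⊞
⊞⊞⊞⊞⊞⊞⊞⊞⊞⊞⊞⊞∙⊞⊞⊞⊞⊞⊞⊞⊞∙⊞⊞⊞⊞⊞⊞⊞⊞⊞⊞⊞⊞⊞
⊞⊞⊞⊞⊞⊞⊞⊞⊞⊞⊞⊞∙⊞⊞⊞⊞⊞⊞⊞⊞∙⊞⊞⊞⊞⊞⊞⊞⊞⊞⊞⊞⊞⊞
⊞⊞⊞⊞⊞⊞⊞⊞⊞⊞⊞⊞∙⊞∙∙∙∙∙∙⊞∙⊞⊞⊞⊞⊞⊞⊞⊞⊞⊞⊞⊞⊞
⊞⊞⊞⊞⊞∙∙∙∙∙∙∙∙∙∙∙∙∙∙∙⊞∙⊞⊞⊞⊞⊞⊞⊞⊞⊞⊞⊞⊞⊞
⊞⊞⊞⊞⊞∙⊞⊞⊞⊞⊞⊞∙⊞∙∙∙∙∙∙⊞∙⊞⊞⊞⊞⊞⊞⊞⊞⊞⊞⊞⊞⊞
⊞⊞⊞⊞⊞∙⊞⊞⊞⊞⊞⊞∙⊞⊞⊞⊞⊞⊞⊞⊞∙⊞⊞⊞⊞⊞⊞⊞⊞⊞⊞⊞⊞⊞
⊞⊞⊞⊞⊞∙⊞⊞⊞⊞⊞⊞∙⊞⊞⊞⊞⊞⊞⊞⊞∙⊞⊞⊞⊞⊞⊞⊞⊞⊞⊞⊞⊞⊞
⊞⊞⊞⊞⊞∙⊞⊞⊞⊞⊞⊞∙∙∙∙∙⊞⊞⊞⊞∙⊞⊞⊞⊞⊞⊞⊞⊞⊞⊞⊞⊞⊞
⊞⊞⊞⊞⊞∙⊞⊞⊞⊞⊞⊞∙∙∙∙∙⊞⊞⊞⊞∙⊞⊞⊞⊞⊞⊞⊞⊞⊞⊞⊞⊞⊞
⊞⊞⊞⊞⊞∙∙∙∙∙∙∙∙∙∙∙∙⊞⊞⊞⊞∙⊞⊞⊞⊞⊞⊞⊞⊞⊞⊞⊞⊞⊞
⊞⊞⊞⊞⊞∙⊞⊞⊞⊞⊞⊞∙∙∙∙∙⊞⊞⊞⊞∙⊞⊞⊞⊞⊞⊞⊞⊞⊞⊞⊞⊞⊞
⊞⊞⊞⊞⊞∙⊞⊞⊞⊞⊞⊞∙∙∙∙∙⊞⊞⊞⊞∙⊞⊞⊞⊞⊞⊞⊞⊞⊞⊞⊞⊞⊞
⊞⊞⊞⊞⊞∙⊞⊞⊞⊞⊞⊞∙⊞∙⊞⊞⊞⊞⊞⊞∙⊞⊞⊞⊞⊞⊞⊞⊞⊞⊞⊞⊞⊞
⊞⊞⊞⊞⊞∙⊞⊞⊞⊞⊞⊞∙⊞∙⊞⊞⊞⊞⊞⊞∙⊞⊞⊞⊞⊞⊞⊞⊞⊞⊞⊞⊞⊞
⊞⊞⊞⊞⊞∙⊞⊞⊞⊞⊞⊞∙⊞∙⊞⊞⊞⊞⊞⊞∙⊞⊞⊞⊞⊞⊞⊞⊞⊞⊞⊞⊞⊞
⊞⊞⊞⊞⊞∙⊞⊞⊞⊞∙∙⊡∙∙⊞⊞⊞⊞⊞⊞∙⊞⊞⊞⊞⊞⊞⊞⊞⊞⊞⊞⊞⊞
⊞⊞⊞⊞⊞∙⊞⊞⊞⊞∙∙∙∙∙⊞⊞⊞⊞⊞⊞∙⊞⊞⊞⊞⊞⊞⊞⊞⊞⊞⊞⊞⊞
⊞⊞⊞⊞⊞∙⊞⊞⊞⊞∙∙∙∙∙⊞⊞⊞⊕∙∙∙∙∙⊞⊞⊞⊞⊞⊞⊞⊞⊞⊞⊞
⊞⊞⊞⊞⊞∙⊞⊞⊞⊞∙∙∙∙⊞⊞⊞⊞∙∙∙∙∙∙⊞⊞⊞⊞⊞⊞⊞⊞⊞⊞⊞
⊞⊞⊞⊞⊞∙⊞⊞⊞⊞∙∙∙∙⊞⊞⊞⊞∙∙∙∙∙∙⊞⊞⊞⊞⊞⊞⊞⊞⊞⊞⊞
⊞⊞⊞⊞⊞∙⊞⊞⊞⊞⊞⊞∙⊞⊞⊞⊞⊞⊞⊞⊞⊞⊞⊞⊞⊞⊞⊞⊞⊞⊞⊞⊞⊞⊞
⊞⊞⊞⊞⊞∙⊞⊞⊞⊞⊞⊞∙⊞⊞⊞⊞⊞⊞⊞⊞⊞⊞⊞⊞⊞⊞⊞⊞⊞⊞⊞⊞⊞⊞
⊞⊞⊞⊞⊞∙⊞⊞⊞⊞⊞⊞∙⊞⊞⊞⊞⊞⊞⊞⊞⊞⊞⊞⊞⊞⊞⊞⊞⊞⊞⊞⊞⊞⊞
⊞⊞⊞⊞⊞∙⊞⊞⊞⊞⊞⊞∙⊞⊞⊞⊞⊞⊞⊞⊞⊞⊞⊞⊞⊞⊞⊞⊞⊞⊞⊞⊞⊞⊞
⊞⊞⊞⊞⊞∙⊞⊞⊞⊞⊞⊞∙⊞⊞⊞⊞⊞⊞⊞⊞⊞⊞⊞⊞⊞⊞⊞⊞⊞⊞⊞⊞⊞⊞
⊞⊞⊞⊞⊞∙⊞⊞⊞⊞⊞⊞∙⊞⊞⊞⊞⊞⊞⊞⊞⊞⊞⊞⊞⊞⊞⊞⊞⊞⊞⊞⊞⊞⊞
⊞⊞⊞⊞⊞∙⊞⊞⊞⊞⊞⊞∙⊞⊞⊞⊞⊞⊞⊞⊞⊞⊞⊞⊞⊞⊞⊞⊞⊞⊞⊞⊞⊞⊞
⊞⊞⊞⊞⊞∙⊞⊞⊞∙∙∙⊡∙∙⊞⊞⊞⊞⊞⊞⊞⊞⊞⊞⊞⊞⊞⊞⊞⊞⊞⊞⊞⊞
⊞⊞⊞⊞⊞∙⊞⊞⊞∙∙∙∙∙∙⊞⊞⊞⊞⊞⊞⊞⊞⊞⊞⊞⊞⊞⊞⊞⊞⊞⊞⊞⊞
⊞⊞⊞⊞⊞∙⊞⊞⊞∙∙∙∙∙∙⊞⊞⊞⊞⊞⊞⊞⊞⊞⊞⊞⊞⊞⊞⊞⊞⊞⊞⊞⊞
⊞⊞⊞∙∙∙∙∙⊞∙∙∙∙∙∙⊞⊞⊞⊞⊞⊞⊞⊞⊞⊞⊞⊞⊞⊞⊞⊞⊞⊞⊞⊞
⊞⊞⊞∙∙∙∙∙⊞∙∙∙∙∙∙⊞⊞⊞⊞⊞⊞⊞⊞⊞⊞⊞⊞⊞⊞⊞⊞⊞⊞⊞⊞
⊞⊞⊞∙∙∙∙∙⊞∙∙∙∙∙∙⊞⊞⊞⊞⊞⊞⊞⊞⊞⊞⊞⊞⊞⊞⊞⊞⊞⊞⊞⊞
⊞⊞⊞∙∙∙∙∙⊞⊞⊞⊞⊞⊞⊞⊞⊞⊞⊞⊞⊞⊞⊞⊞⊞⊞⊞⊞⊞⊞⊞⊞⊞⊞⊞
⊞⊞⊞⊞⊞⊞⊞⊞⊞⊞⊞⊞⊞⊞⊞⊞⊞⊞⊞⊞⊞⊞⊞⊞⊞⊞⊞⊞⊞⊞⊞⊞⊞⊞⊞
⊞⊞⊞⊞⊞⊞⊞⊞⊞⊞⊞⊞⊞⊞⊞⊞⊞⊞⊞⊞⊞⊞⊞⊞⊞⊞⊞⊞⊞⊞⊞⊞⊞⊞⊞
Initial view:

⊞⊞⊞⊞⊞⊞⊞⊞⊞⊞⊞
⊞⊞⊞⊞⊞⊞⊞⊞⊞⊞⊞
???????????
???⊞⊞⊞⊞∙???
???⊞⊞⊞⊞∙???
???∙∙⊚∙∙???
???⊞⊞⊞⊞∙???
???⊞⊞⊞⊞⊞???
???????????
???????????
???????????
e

⊞⊞⊞⊞⊞⊞⊞⊞⊞⊞⊞
⊞⊞⊞⊞⊞⊞⊞⊞⊞⊞⊞
???????????
??⊞⊞⊞⊞∙∙???
??⊞⊞⊞⊞∙∙???
??∙∙∙⊚∙∙???
??⊞⊞⊞⊞∙∙???
??⊞⊞⊞⊞⊞⊞???
???????????
???????????
???????????

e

⊞⊞⊞⊞⊞⊞⊞⊞⊞⊞⊞
⊞⊞⊞⊞⊞⊞⊞⊞⊞⊞⊞
???????????
?⊞⊞⊞⊞∙∙∙???
?⊞⊞⊞⊞∙∙∙???
?∙∙∙∙⊚∙∙???
?⊞⊞⊞⊞∙∙⊡???
?⊞⊞⊞⊞⊞⊞∙???
???????????
???????????
???????????

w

⊞⊞⊞⊞⊞⊞⊞⊞⊞⊞⊞
⊞⊞⊞⊞⊞⊞⊞⊞⊞⊞⊞
???????????
??⊞⊞⊞⊞∙∙∙??
??⊞⊞⊞⊞∙∙∙??
??∙∙∙⊚∙∙∙??
??⊞⊞⊞⊞∙∙⊡??
??⊞⊞⊞⊞⊞⊞∙??
???????????
???????????
???????????

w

⊞⊞⊞⊞⊞⊞⊞⊞⊞⊞⊞
⊞⊞⊞⊞⊞⊞⊞⊞⊞⊞⊞
???????????
???⊞⊞⊞⊞∙∙∙?
???⊞⊞⊞⊞∙∙∙?
???∙∙⊚∙∙∙∙?
???⊞⊞⊞⊞∙∙⊡?
???⊞⊞⊞⊞⊞⊞∙?
???????????
???????????
???????????

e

⊞⊞⊞⊞⊞⊞⊞⊞⊞⊞⊞
⊞⊞⊞⊞⊞⊞⊞⊞⊞⊞⊞
???????????
??⊞⊞⊞⊞∙∙∙??
??⊞⊞⊞⊞∙∙∙??
??∙∙∙⊚∙∙∙??
??⊞⊞⊞⊞∙∙⊡??
??⊞⊞⊞⊞⊞⊞∙??
???????????
???????????
???????????

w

⊞⊞⊞⊞⊞⊞⊞⊞⊞⊞⊞
⊞⊞⊞⊞⊞⊞⊞⊞⊞⊞⊞
???????????
???⊞⊞⊞⊞∙∙∙?
???⊞⊞⊞⊞∙∙∙?
???∙∙⊚∙∙∙∙?
???⊞⊞⊞⊞∙∙⊡?
???⊞⊞⊞⊞⊞⊞∙?
???????????
???????????
???????????

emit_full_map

⊞⊞⊞⊞∙∙∙
⊞⊞⊞⊞∙∙∙
∙∙⊚∙∙∙∙
⊞⊞⊞⊞∙∙⊡
⊞⊞⊞⊞⊞⊞∙


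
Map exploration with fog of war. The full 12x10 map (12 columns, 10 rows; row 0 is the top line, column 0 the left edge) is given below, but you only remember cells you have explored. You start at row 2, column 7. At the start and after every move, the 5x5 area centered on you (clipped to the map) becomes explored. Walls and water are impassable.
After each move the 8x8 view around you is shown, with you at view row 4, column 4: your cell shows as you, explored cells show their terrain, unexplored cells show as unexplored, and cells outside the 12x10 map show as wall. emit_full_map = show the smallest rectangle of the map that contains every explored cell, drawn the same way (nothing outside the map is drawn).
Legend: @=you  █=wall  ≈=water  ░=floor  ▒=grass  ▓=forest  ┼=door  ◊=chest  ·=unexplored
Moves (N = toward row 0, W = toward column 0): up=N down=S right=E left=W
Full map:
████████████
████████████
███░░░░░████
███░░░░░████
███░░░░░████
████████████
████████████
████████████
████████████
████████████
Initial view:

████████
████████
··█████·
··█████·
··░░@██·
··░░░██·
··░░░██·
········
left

████████
████████
··██████
··██████
··░░@░██
··░░░░██
··░░░░██
········

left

████████
████████
··██████
··██████
··░░@░░█
··░░░░░█
··░░░░░█
········

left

████████
████████
··██████
··██████
··█░@░░░
··█░░░░░
··█░░░░░
········

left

████████
████████
█·██████
█·██████
█·██@░░░
█·██░░░░
█·██░░░░
█·······

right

████████
████████
·███████
·███████
·██░@░░░
·██░░░░░
·██░░░░░
········

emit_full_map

█████████
█████████
██░@░░░██
██░░░░░██
██░░░░░██

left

████████
████████
█·██████
█·██████
█·██@░░░
█·██░░░░
█·██░░░░
█·······

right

████████
████████
·███████
·███████
·██░@░░░
·██░░░░░
·██░░░░░
········

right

████████
████████
████████
████████
██░░@░░█
██░░░░░█
██░░░░░█
········

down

████████
████████
████████
██░░░░░█
██░░@░░█
██░░░░░█
··█████·
········

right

████████
████████
████████
█░░░░░██
█░░░@░██
█░░░░░██
·██████·
········

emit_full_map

█████████
█████████
██░░░░░██
██░░░@░██
██░░░░░██
··██████·


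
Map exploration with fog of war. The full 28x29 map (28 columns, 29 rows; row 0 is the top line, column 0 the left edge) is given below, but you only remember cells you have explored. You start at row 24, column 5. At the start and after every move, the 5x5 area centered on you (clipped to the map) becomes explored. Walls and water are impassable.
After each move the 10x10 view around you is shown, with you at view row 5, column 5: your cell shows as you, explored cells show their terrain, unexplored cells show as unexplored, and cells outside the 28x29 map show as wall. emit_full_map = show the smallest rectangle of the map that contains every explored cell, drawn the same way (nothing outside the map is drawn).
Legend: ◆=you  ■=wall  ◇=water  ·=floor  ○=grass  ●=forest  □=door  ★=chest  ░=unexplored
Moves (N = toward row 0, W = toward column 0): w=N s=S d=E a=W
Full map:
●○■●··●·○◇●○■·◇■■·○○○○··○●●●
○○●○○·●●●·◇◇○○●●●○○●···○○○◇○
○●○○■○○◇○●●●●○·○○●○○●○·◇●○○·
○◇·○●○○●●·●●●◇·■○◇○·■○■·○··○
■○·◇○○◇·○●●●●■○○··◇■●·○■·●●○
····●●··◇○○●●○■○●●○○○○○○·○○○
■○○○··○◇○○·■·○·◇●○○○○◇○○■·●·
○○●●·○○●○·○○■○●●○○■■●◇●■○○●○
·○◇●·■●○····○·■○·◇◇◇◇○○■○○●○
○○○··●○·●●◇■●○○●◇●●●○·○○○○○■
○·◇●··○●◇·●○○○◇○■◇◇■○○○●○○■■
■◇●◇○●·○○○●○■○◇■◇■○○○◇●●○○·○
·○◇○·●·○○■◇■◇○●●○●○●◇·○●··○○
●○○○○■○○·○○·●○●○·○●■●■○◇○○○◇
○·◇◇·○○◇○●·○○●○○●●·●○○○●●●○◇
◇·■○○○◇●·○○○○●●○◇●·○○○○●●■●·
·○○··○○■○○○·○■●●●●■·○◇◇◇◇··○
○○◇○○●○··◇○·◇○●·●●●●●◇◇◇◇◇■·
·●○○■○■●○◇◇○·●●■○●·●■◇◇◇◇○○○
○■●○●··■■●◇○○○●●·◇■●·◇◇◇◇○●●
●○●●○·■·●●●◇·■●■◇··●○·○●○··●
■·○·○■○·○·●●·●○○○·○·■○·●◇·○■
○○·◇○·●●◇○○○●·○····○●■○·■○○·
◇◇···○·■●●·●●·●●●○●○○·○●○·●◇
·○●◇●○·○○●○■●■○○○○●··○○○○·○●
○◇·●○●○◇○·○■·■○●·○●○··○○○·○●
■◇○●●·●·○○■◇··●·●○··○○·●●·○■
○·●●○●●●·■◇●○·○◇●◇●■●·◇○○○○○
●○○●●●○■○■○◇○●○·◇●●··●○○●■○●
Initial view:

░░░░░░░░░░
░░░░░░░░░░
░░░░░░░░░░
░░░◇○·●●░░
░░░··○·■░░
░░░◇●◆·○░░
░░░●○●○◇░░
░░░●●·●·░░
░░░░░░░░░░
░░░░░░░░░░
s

░░░░░░░░░░
░░░░░░░░░░
░░░◇○·●●░░
░░░··○·■░░
░░░◇●○·○░░
░░░●○◆○◇░░
░░░●●·●·░░
░░░●○●●●░░
░░░░░░░░░░
■■■■■■■■■■

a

■░░░░░░░░░
■░░░░░░░░░
■░░░◇○·●●░
■░░···○·■░
■░░●◇●○·○░
■░░·●◆●○◇░
■░░○●●·●·░
■░░●●○●●●░
■░░░░░░░░░
■■■■■■■■■■

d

░░░░░░░░░░
░░░░░░░░░░
░░░◇○·●●░░
░░···○·■░░
░░●◇●○·○░░
░░·●○◆○◇░░
░░○●●·●·░░
░░●●○●●●░░
░░░░░░░░░░
■■■■■■■■■■

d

░░░░░░░░░░
░░░░░░░░░░
░░◇○·●●░░░
░···○·■●░░
░●◇●○·○○░░
░·●○●◆◇○░░
░○●●·●·○░░
░●●○●●●·░░
░░░░░░░░░░
■■■■■■■■■■

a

░░░░░░░░░░
░░░░░░░░░░
░░░◇○·●●░░
░░···○·■●░
░░●◇●○·○○░
░░·●○◆○◇○░
░░○●●·●·○░
░░●●○●●●·░
░░░░░░░░░░
■■■■■■■■■■

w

░░░░░░░░░░
░░░░░░░░░░
░░░░░░░░░░
░░░◇○·●●░░
░░···○·■●░
░░●◇●◆·○○░
░░·●○●○◇○░
░░○●●·●·○░
░░●●○●●●·░
░░░░░░░░░░

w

░░░░░░░░░░
░░░░░░░░░░
░░░░░░░░░░
░░░·○■○·░░
░░░◇○·●●░░
░░···◆·■●░
░░●◇●○·○○░
░░·●○●○◇○░
░░○●●·●·○░
░░●●○●●●·░

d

░░░░░░░░░░
░░░░░░░░░░
░░░░░░░░░░
░░·○■○·○░░
░░◇○·●●◇░░
░···○◆■●░░
░●◇●○·○○░░
░·●○●○◇○░░
░○●●·●·○░░
░●●○●●●·░░

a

░░░░░░░░░░
░░░░░░░░░░
░░░░░░░░░░
░░░·○■○·○░
░░░◇○·●●◇░
░░···◆·■●░
░░●◇●○·○○░
░░·●○●○◇○░
░░○●●·●·○░
░░●●○●●●·░

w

░░░░░░░░░░
░░░░░░░░░░
░░░░░░░░░░
░░░●○·■·░░
░░░·○■○·○░
░░░◇○◆●●◇░
░░···○·■●░
░░●◇●○·○○░
░░·●○●○◇○░
░░○●●·●·○░

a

■░░░░░░░░░
■░░░░░░░░░
■░░░░░░░░░
■░░●●○·■·░
■░░○·○■○·○
■░░·◇◆·●●◇
■░░···○·■●
■░░●◇●○·○○
■░░·●○●○◇○
■░░○●●·●·○

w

■░░░░░░░░░
■░░░░░░░░░
■░░░░░░░░░
■░░●○●··░░
■░░●●○·■·░
■░░○·◆■○·○
■░░·◇○·●●◇
■░░···○·■●
■░░●◇●○·○○
■░░·●○●○◇○

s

■░░░░░░░░░
■░░░░░░░░░
■░░●○●··░░
■░░●●○·■·░
■░░○·○■○·○
■░░·◇◆·●●◇
■░░···○·■●
■░░●◇●○·○○
■░░·●○●○◇○
■░░○●●·●·○

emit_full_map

●○●··░░
●●○·■·░
○·○■○·○
·◇◆·●●◇
···○·■●
●◇●○·○○
·●○●○◇○
○●●·●·○
●●○●●●·

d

░░░░░░░░░░
░░░░░░░░░░
░░●○●··░░░
░░●●○·■·░░
░░○·○■○·○░
░░·◇○◆●●◇░
░░···○·■●░
░░●◇●○·○○░
░░·●○●○◇○░
░░○●●·●·○░

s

░░░░░░░░░░
░░●○●··░░░
░░●●○·■·░░
░░○·○■○·○░
░░·◇○·●●◇░
░░···◆·■●░
░░●◇●○·○○░
░░·●○●○◇○░
░░○●●·●·○░
░░●●○●●●·░

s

░░●○●··░░░
░░●●○·■·░░
░░○·○■○·○░
░░·◇○·●●◇░
░░···○·■●░
░░●◇●◆·○○░
░░·●○●○◇○░
░░○●●·●·○░
░░●●○●●●·░
░░░░░░░░░░

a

■░░●○●··░░
■░░●●○·■·░
■░░○·○■○·○
■░░·◇○·●●◇
■░░···○·■●
■░░●◇◆○·○○
■░░·●○●○◇○
■░░○●●·●·○
■░░●●○●●●·
■░░░░░░░░░

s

■░░●●○·■·░
■░░○·○■○·○
■░░·◇○·●●◇
■░░···○·■●
■░░●◇●○·○○
■░░·●◆●○◇○
■░░○●●·●·○
■░░●●○●●●·
■░░░░░░░░░
■■■■■■■■■■

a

■■░░●●○·■·
■■░░○·○■○·
■■░░·◇○·●●
■■░◇···○·■
■■░○●◇●○·○
■■░◇·◆○●○◇
■■░◇○●●·●·
■■░·●●○●●●
■■░░░░░░░░
■■■■■■■■■■

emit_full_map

░●○●··░░
░●●○·■·░
░○·○■○·○
░·◇○·●●◇
◇···○·■●
○●◇●○·○○
◇·◆○●○◇○
◇○●●·●·○
·●●○●●●·


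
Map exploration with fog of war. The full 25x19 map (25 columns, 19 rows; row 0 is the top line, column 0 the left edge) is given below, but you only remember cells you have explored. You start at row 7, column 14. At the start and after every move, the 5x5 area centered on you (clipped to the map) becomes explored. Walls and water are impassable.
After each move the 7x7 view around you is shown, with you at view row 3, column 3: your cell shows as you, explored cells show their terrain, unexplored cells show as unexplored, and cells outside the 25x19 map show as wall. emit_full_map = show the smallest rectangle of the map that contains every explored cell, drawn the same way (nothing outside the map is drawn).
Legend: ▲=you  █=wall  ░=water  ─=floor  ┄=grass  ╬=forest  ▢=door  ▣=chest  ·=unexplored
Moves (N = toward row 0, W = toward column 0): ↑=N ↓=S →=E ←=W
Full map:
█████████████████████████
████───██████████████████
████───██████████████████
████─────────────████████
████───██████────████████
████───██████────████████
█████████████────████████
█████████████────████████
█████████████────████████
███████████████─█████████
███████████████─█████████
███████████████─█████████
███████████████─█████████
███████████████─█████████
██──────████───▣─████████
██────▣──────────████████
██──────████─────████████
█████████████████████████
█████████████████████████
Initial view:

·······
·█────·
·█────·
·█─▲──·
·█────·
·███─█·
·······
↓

·█────·
·█────·
·█────·
·█─▲──·
·███─█·
·███─█·
·······

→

█────··
█────█·
█────█·
█──▲─█·
███─██·
███─██·
·······

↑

·······
█────█·
█────█·
█──▲─█·
█────█·
███─██·
███─██·

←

·······
·█────█
·█────█
·█─▲──█
·█────█
·███─██
·███─██

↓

·█────█
·█────█
·█────█
·█─▲──█
·███─██
·███─██
·······

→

█────█·
█────█·
█────█·
█──▲─█·
███─██·
███─██·
·······

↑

·······
█────█·
█────█·
█──▲─█·
█────█·
███─██·
███─██·

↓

█────█·
█────█·
█────█·
█──▲─█·
███─██·
███─██·
·······


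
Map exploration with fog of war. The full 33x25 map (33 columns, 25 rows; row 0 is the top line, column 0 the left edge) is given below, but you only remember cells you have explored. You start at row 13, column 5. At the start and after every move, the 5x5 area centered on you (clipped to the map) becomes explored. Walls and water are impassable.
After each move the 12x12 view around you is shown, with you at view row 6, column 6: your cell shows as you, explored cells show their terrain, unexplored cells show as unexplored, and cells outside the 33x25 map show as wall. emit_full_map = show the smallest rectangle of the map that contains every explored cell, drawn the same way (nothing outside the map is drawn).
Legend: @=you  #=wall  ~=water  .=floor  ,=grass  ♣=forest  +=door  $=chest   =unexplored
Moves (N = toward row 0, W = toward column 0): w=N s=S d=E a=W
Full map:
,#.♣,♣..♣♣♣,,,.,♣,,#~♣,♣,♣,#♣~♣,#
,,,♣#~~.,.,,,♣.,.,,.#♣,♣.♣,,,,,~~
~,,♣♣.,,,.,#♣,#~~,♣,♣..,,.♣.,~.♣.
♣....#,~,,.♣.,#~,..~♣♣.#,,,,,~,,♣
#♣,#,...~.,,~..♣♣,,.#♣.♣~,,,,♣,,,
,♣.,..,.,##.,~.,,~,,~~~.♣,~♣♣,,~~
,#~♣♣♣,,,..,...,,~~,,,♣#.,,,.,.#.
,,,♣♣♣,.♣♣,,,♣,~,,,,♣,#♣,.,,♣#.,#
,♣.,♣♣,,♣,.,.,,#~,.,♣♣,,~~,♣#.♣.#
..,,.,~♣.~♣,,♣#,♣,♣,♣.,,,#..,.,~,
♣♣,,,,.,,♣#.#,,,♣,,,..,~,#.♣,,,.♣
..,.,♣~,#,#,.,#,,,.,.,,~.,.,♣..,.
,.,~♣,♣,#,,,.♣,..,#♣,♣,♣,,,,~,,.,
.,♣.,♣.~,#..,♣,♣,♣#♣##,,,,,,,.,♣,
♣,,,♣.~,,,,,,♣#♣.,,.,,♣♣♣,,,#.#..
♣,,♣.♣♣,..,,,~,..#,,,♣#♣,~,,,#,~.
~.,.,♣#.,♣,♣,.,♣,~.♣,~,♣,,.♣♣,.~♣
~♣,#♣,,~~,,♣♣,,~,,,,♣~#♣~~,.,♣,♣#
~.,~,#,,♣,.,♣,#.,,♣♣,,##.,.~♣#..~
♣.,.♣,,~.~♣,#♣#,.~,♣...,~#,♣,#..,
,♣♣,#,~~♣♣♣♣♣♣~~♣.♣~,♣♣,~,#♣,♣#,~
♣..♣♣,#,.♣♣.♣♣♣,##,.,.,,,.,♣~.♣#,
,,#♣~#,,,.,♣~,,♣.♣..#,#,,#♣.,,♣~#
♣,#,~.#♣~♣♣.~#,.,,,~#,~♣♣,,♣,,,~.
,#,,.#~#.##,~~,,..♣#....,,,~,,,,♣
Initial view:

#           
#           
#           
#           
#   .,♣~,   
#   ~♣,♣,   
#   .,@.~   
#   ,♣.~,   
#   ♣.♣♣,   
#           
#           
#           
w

#           
#           
#           
#           
#   ,,,.,   
#   .,♣~,   
#   ~♣@♣,   
#   .,♣.~   
#   ,♣.~,   
#   ♣.♣♣,   
#           
#           

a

##          
##          
##          
##          
##  ,,,,.,  
##  ,.,♣~,  
##  ,~@,♣,  
##  ♣.,♣.~  
##  ,,♣.~,  
##   ♣.♣♣,  
##          
##          

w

##          
##          
##          
##          
##  ,,.,~   
##  ,,,,.,  
##  ,.@♣~,  
##  ,~♣,♣,  
##  ♣.,♣.~  
##  ,,♣.~,  
##   ♣.♣♣,  
##          

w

##          
##          
##          
##          
##  .,♣♣,   
##  ,,.,~   
##  ,,@,.,  
##  ,.,♣~,  
##  ,~♣,♣,  
##  ♣.,♣.~  
##  ,,♣.~,  
##   ♣.♣♣,  

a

###         
###         
###         
###         
### ♣.,♣♣,  
### .,,.,~  
### ♣,@,,., 
### .,.,♣~, 
### .,~♣,♣, 
###  ♣.,♣.~ 
###  ,,♣.~, 
###   ♣.♣♣, 

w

###         
###         
###         
###         
### ,,♣♣♣   
### ♣.,♣♣,  
### .,@.,~  
### ♣,,,,., 
### .,.,♣~, 
### .,~♣,♣, 
###  ♣.,♣.~ 
###  ,,♣.~, 

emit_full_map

,,♣♣♣  
♣.,♣♣, 
.,@.,~ 
♣,,,,.,
.,.,♣~,
.,~♣,♣,
 ♣.,♣.~
 ,,♣.~,
  ♣.♣♣,

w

###         
###         
###         
###         
### #~♣♣♣   
### ,,♣♣♣   
### ♣.@♣♣,  
### .,,.,~  
### ♣,,,,., 
### .,.,♣~, 
### .,~♣,♣, 
###  ♣.,♣.~ 

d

##          
##          
##          
##          
## #~♣♣♣,   
## ,,♣♣♣,   
## ♣.,@♣,   
## .,,.,~   
## ♣,,,,.,  
## .,.,♣~,  
## .,~♣,♣,  
##  ♣.,♣.~  

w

##          
##          
##          
##          
##  .,..,   
## #~♣♣♣,   
## ,,♣@♣,   
## ♣.,♣♣,   
## .,,.,~   
## ♣,,,,.,  
## .,.,♣~,  
## .,~♣,♣,  

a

###         
###         
###         
###         
### ♣.,..,  
### #~♣♣♣,  
### ,,@♣♣,  
### ♣.,♣♣,  
### .,,.,~  
### ♣,,,,., 
### .,.,♣~, 
### .,~♣,♣, 

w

###         
###         
###         
###         
### ♣,#,.   
### ♣.,..,  
### #~@♣♣,  
### ,,♣♣♣,  
### ♣.,♣♣,  
### .,,.,~  
### ♣,,,,., 
### .,.,♣~, 

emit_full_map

♣,#,.  
♣.,.., 
#~@♣♣, 
,,♣♣♣, 
♣.,♣♣, 
.,,.,~ 
♣,,,,.,
.,.,♣~,
.,~♣,♣,
 ♣.,♣.~
 ,,♣.~,
  ♣.♣♣,

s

###         
###         
###         
### ♣,#,.   
### ♣.,..,  
### #~♣♣♣,  
### ,,@♣♣,  
### ♣.,♣♣,  
### .,,.,~  
### ♣,,,,., 
### .,.,♣~, 
### .,~♣,♣, 

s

###         
###         
### ♣,#,.   
### ♣.,..,  
### #~♣♣♣,  
### ,,♣♣♣,  
### ♣.@♣♣,  
### .,,.,~  
### ♣,,,,., 
### .,.,♣~, 
### .,~♣,♣, 
###  ♣.,♣.~ 

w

###         
###         
###         
### ♣,#,.   
### ♣.,..,  
### #~♣♣♣,  
### ,,@♣♣,  
### ♣.,♣♣,  
### .,,.,~  
### ♣,,,,., 
### .,.,♣~, 
### .,~♣,♣, 

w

###         
###         
###         
###         
### ♣,#,.   
### ♣.,..,  
### #~@♣♣,  
### ,,♣♣♣,  
### ♣.,♣♣,  
### .,,.,~  
### ♣,,,,., 
### .,.,♣~, 

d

##          
##          
##          
##          
## ♣,#,..   
## ♣.,..,   
## #~♣@♣,   
## ,,♣♣♣,   
## ♣.,♣♣,   
## .,,.,~   
## ♣,,,,.,  
## .,.,♣~,  

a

###         
###         
###         
###         
### ♣,#,..  
### ♣.,..,  
### #~@♣♣,  
### ,,♣♣♣,  
### ♣.,♣♣,  
### .,,.,~  
### ♣,,,,., 
### .,.,♣~, 

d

##          
##          
##          
##          
## ♣,#,..   
## ♣.,..,   
## #~♣@♣,   
## ,,♣♣♣,   
## ♣.,♣♣,   
## .,,.,~   
## ♣,,,,.,  
## .,.,♣~,  

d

#           
#           
#           
#           
# ♣,#,...   
# ♣.,..,.   
# #~♣♣@,,   
# ,,♣♣♣,.   
# ♣.,♣♣,,   
# .,,.,~    
# ♣,,,,.,   
# .,.,♣~,   

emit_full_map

♣,#,...
♣.,..,.
#~♣♣@,,
,,♣♣♣,.
♣.,♣♣,,
.,,.,~ 
♣,,,,.,
.,.,♣~,
.,~♣,♣,
 ♣.,♣.~
 ,,♣.~,
  ♣.♣♣,

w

############
#           
#           
#           
#   ..#,~   
# ♣,#,...   
# ♣.,.@,.   
# #~♣♣♣,,   
# ,,♣♣♣,.   
# ♣.,♣♣,,   
# .,,.,~    
# ♣,,,,.,   

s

#           
#           
#           
#   ..#,~   
# ♣,#,...   
# ♣.,..,.   
# #~♣♣@,,   
# ,,♣♣♣,.   
# ♣.,♣♣,,   
# .,,.,~    
# ♣,,,,.,   
# .,.,♣~,   

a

##          
##          
##          
##   ..#,~  
## ♣,#,...  
## ♣.,..,.  
## #~♣@♣,,  
## ,,♣♣♣,.  
## ♣.,♣♣,,  
## .,,.,~   
## ♣,,,,.,  
## .,.,♣~,  

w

############
##          
##          
##          
##  ...#,~  
## ♣,#,...  
## ♣.,@.,.  
## #~♣♣♣,,  
## ,,♣♣♣,.  
## ♣.,♣♣,,  
## .,,.,~   
## ♣,,,,.,  

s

##          
##          
##          
##  ...#,~  
## ♣,#,...  
## ♣.,..,.  
## #~♣@♣,,  
## ,,♣♣♣,.  
## ♣.,♣♣,,  
## .,,.,~   
## ♣,,,,.,  
## .,.,♣~,  

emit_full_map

 ...#,~
♣,#,...
♣.,..,.
#~♣@♣,,
,,♣♣♣,.
♣.,♣♣,,
.,,.,~ 
♣,,,,.,
.,.,♣~,
.,~♣,♣,
 ♣.,♣.~
 ,,♣.~,
  ♣.♣♣,


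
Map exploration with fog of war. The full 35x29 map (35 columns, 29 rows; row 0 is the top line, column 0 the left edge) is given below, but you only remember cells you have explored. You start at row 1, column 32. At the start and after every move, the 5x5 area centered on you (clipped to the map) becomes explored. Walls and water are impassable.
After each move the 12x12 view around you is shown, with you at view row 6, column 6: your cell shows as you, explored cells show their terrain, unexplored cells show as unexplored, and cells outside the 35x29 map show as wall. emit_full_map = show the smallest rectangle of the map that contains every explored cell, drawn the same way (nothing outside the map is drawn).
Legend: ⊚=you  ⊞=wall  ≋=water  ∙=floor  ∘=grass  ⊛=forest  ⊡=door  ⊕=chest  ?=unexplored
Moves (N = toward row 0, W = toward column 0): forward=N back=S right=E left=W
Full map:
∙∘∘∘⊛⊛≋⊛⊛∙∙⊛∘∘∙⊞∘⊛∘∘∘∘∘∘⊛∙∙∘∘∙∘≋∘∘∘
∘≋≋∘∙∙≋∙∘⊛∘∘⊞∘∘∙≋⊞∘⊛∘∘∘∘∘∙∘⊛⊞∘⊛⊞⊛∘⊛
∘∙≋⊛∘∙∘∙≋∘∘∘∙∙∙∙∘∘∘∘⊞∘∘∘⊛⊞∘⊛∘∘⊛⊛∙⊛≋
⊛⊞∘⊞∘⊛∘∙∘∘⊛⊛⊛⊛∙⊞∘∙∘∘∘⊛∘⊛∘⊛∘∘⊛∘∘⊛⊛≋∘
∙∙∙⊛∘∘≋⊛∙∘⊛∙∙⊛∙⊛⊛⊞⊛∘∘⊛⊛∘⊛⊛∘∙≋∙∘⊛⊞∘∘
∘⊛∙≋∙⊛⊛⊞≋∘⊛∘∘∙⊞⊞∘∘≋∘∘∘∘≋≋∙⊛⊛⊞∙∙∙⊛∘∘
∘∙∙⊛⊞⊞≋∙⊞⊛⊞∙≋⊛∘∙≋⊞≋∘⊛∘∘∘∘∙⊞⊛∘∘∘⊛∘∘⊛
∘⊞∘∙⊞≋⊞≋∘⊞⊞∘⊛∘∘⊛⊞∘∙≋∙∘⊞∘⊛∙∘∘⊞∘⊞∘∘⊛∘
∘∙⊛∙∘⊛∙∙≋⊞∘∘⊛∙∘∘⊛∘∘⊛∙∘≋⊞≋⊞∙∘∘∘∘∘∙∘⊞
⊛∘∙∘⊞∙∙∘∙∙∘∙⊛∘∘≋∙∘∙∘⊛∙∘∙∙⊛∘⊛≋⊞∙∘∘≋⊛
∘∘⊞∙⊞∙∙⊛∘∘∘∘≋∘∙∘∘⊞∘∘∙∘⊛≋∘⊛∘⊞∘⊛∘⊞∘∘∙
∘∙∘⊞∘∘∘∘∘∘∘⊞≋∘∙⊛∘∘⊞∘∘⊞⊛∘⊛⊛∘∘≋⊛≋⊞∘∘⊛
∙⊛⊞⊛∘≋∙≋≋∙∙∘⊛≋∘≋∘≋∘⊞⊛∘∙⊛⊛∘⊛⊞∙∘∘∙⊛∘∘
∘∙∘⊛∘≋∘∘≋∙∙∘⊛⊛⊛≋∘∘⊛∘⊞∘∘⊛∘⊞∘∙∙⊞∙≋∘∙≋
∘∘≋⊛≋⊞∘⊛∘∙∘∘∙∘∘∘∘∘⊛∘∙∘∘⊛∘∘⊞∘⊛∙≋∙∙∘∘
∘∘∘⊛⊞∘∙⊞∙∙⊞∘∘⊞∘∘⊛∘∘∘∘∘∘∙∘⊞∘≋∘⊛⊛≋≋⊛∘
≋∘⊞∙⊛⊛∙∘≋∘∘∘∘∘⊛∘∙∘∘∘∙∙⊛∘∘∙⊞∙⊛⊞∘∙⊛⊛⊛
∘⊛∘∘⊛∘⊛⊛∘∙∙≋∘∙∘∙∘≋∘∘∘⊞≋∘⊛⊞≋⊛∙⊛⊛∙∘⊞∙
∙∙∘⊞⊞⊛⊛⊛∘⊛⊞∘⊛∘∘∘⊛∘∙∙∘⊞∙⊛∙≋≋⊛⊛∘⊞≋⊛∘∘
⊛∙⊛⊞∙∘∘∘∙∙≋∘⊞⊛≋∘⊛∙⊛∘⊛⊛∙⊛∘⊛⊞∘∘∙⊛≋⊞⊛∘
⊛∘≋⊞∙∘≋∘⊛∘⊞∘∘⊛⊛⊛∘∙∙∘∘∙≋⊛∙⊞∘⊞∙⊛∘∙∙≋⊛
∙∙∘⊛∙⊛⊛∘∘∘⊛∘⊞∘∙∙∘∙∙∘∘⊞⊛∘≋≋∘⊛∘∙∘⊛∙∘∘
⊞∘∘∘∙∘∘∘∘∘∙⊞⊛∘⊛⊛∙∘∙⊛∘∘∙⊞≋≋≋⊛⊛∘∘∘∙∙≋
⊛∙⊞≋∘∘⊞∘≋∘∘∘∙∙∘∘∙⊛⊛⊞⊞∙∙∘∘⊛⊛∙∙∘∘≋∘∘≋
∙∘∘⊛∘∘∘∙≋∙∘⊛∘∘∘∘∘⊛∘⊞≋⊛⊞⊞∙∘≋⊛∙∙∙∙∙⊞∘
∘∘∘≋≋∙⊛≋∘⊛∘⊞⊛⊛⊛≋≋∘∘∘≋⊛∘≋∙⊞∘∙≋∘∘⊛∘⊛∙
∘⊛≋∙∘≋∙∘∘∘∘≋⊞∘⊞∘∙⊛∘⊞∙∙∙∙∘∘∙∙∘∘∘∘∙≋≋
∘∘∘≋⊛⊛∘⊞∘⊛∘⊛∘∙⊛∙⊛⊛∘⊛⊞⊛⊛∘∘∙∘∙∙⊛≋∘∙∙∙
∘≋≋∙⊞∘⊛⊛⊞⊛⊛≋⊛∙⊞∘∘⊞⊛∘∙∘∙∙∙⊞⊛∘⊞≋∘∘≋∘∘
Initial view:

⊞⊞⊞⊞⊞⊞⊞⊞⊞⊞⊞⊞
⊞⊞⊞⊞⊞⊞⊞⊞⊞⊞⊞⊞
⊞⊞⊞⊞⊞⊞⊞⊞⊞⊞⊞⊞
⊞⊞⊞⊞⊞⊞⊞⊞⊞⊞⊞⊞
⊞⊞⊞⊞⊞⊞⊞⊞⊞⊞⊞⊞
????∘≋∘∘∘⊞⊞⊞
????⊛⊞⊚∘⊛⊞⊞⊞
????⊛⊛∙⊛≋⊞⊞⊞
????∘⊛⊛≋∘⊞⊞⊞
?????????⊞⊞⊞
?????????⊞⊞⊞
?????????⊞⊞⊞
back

⊞⊞⊞⊞⊞⊞⊞⊞⊞⊞⊞⊞
⊞⊞⊞⊞⊞⊞⊞⊞⊞⊞⊞⊞
⊞⊞⊞⊞⊞⊞⊞⊞⊞⊞⊞⊞
⊞⊞⊞⊞⊞⊞⊞⊞⊞⊞⊞⊞
????∘≋∘∘∘⊞⊞⊞
????⊛⊞⊛∘⊛⊞⊞⊞
????⊛⊛⊚⊛≋⊞⊞⊞
????∘⊛⊛≋∘⊞⊞⊞
????∘⊛⊞∘∘⊞⊞⊞
?????????⊞⊞⊞
?????????⊞⊞⊞
?????????⊞⊞⊞

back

⊞⊞⊞⊞⊞⊞⊞⊞⊞⊞⊞⊞
⊞⊞⊞⊞⊞⊞⊞⊞⊞⊞⊞⊞
⊞⊞⊞⊞⊞⊞⊞⊞⊞⊞⊞⊞
????∘≋∘∘∘⊞⊞⊞
????⊛⊞⊛∘⊛⊞⊞⊞
????⊛⊛∙⊛≋⊞⊞⊞
????∘⊛⊚≋∘⊞⊞⊞
????∘⊛⊞∘∘⊞⊞⊞
????∙∙⊛∘∘⊞⊞⊞
?????????⊞⊞⊞
?????????⊞⊞⊞
?????????⊞⊞⊞

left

⊞⊞⊞⊞⊞⊞⊞⊞⊞⊞⊞⊞
⊞⊞⊞⊞⊞⊞⊞⊞⊞⊞⊞⊞
⊞⊞⊞⊞⊞⊞⊞⊞⊞⊞⊞⊞
?????∘≋∘∘∘⊞⊞
????∘⊛⊞⊛∘⊛⊞⊞
????∘⊛⊛∙⊛≋⊞⊞
????∘∘⊚⊛≋∘⊞⊞
????∙∘⊛⊞∘∘⊞⊞
????∙∙∙⊛∘∘⊞⊞
??????????⊞⊞
??????????⊞⊞
??????????⊞⊞

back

⊞⊞⊞⊞⊞⊞⊞⊞⊞⊞⊞⊞
⊞⊞⊞⊞⊞⊞⊞⊞⊞⊞⊞⊞
?????∘≋∘∘∘⊞⊞
????∘⊛⊞⊛∘⊛⊞⊞
????∘⊛⊛∙⊛≋⊞⊞
????∘∘⊛⊛≋∘⊞⊞
????∙∘⊚⊞∘∘⊞⊞
????∙∙∙⊛∘∘⊞⊞
????∘∘⊛∘∘?⊞⊞
??????????⊞⊞
??????????⊞⊞
??????????⊞⊞

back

⊞⊞⊞⊞⊞⊞⊞⊞⊞⊞⊞⊞
?????∘≋∘∘∘⊞⊞
????∘⊛⊞⊛∘⊛⊞⊞
????∘⊛⊛∙⊛≋⊞⊞
????∘∘⊛⊛≋∘⊞⊞
????∙∘⊛⊞∘∘⊞⊞
????∙∙⊚⊛∘∘⊞⊞
????∘∘⊛∘∘?⊞⊞
????∘⊞∘∘⊛?⊞⊞
??????????⊞⊞
??????????⊞⊞
??????????⊞⊞

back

?????∘≋∘∘∘⊞⊞
????∘⊛⊞⊛∘⊛⊞⊞
????∘⊛⊛∙⊛≋⊞⊞
????∘∘⊛⊛≋∘⊞⊞
????∙∘⊛⊞∘∘⊞⊞
????∙∙∙⊛∘∘⊞⊞
????∘∘⊚∘∘?⊞⊞
????∘⊞∘∘⊛?⊞⊞
????∘∘∘∙∘?⊞⊞
??????????⊞⊞
??????????⊞⊞
??????????⊞⊞

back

????∘⊛⊞⊛∘⊛⊞⊞
????∘⊛⊛∙⊛≋⊞⊞
????∘∘⊛⊛≋∘⊞⊞
????∙∘⊛⊞∘∘⊞⊞
????∙∙∙⊛∘∘⊞⊞
????∘∘⊛∘∘?⊞⊞
????∘⊞⊚∘⊛?⊞⊞
????∘∘∘∙∘?⊞⊞
????⊞∙∘∘≋?⊞⊞
??????????⊞⊞
??????????⊞⊞
??????????⊞⊞

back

????∘⊛⊛∙⊛≋⊞⊞
????∘∘⊛⊛≋∘⊞⊞
????∙∘⊛⊞∘∘⊞⊞
????∙∙∙⊛∘∘⊞⊞
????∘∘⊛∘∘?⊞⊞
????∘⊞∘∘⊛?⊞⊞
????∘∘⊚∙∘?⊞⊞
????⊞∙∘∘≋?⊞⊞
????⊛∘⊞∘∘?⊞⊞
??????????⊞⊞
??????????⊞⊞
??????????⊞⊞

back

????∘∘⊛⊛≋∘⊞⊞
????∙∘⊛⊞∘∘⊞⊞
????∙∙∙⊛∘∘⊞⊞
????∘∘⊛∘∘?⊞⊞
????∘⊞∘∘⊛?⊞⊞
????∘∘∘∙∘?⊞⊞
????⊞∙⊚∘≋?⊞⊞
????⊛∘⊞∘∘?⊞⊞
????⊛≋⊞∘∘?⊞⊞
??????????⊞⊞
??????????⊞⊞
??????????⊞⊞

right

???∘∘⊛⊛≋∘⊞⊞⊞
???∙∘⊛⊞∘∘⊞⊞⊞
???∙∙∙⊛∘∘⊞⊞⊞
???∘∘⊛∘∘?⊞⊞⊞
???∘⊞∘∘⊛∘⊞⊞⊞
???∘∘∘∙∘⊞⊞⊞⊞
???⊞∙∘⊚≋⊛⊞⊞⊞
???⊛∘⊞∘∘∙⊞⊞⊞
???⊛≋⊞∘∘⊛⊞⊞⊞
?????????⊞⊞⊞
?????????⊞⊞⊞
?????????⊞⊞⊞

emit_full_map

?∘≋∘∘∘
∘⊛⊞⊛∘⊛
∘⊛⊛∙⊛≋
∘∘⊛⊛≋∘
∙∘⊛⊞∘∘
∙∙∙⊛∘∘
∘∘⊛∘∘?
∘⊞∘∘⊛∘
∘∘∘∙∘⊞
⊞∙∘⊚≋⊛
⊛∘⊞∘∘∙
⊛≋⊞∘∘⊛

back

???∙∘⊛⊞∘∘⊞⊞⊞
???∙∙∙⊛∘∘⊞⊞⊞
???∘∘⊛∘∘?⊞⊞⊞
???∘⊞∘∘⊛∘⊞⊞⊞
???∘∘∘∙∘⊞⊞⊞⊞
???⊞∙∘∘≋⊛⊞⊞⊞
???⊛∘⊞⊚∘∙⊞⊞⊞
???⊛≋⊞∘∘⊛⊞⊞⊞
????∘∙⊛∘∘⊞⊞⊞
?????????⊞⊞⊞
?????????⊞⊞⊞
?????????⊞⊞⊞

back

???∙∙∙⊛∘∘⊞⊞⊞
???∘∘⊛∘∘?⊞⊞⊞
???∘⊞∘∘⊛∘⊞⊞⊞
???∘∘∘∙∘⊞⊞⊞⊞
???⊞∙∘∘≋⊛⊞⊞⊞
???⊛∘⊞∘∘∙⊞⊞⊞
???⊛≋⊞⊚∘⊛⊞⊞⊞
????∘∙⊛∘∘⊞⊞⊞
????∙≋∘∙≋⊞⊞⊞
?????????⊞⊞⊞
?????????⊞⊞⊞
?????????⊞⊞⊞

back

???∘∘⊛∘∘?⊞⊞⊞
???∘⊞∘∘⊛∘⊞⊞⊞
???∘∘∘∙∘⊞⊞⊞⊞
???⊞∙∘∘≋⊛⊞⊞⊞
???⊛∘⊞∘∘∙⊞⊞⊞
???⊛≋⊞∘∘⊛⊞⊞⊞
????∘∙⊚∘∘⊞⊞⊞
????∙≋∘∙≋⊞⊞⊞
????≋∙∙∘∘⊞⊞⊞
?????????⊞⊞⊞
?????????⊞⊞⊞
?????????⊞⊞⊞

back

???∘⊞∘∘⊛∘⊞⊞⊞
???∘∘∘∙∘⊞⊞⊞⊞
???⊞∙∘∘≋⊛⊞⊞⊞
???⊛∘⊞∘∘∙⊞⊞⊞
???⊛≋⊞∘∘⊛⊞⊞⊞
????∘∙⊛∘∘⊞⊞⊞
????∙≋⊚∙≋⊞⊞⊞
????≋∙∙∘∘⊞⊞⊞
????⊛≋≋⊛∘⊞⊞⊞
?????????⊞⊞⊞
?????????⊞⊞⊞
?????????⊞⊞⊞

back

???∘∘∘∙∘⊞⊞⊞⊞
???⊞∙∘∘≋⊛⊞⊞⊞
???⊛∘⊞∘∘∙⊞⊞⊞
???⊛≋⊞∘∘⊛⊞⊞⊞
????∘∙⊛∘∘⊞⊞⊞
????∙≋∘∙≋⊞⊞⊞
????≋∙⊚∘∘⊞⊞⊞
????⊛≋≋⊛∘⊞⊞⊞
????∘∙⊛⊛⊛⊞⊞⊞
?????????⊞⊞⊞
?????????⊞⊞⊞
?????????⊞⊞⊞

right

??∘∘∘∙∘⊞⊞⊞⊞⊞
??⊞∙∘∘≋⊛⊞⊞⊞⊞
??⊛∘⊞∘∘∙⊞⊞⊞⊞
??⊛≋⊞∘∘⊛⊞⊞⊞⊞
???∘∙⊛∘∘⊞⊞⊞⊞
???∙≋∘∙≋⊞⊞⊞⊞
???≋∙∙⊚∘⊞⊞⊞⊞
???⊛≋≋⊛∘⊞⊞⊞⊞
???∘∙⊛⊛⊛⊞⊞⊞⊞
????????⊞⊞⊞⊞
????????⊞⊞⊞⊞
????????⊞⊞⊞⊞

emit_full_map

?∘≋∘∘∘
∘⊛⊞⊛∘⊛
∘⊛⊛∙⊛≋
∘∘⊛⊛≋∘
∙∘⊛⊞∘∘
∙∙∙⊛∘∘
∘∘⊛∘∘?
∘⊞∘∘⊛∘
∘∘∘∙∘⊞
⊞∙∘∘≋⊛
⊛∘⊞∘∘∙
⊛≋⊞∘∘⊛
?∘∙⊛∘∘
?∙≋∘∙≋
?≋∙∙⊚∘
?⊛≋≋⊛∘
?∘∙⊛⊛⊛

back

??⊞∙∘∘≋⊛⊞⊞⊞⊞
??⊛∘⊞∘∘∙⊞⊞⊞⊞
??⊛≋⊞∘∘⊛⊞⊞⊞⊞
???∘∙⊛∘∘⊞⊞⊞⊞
???∙≋∘∙≋⊞⊞⊞⊞
???≋∙∙∘∘⊞⊞⊞⊞
???⊛≋≋⊚∘⊞⊞⊞⊞
???∘∙⊛⊛⊛⊞⊞⊞⊞
????∙∘⊞∙⊞⊞⊞⊞
????????⊞⊞⊞⊞
????????⊞⊞⊞⊞
????????⊞⊞⊞⊞

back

??⊛∘⊞∘∘∙⊞⊞⊞⊞
??⊛≋⊞∘∘⊛⊞⊞⊞⊞
???∘∙⊛∘∘⊞⊞⊞⊞
???∙≋∘∙≋⊞⊞⊞⊞
???≋∙∙∘∘⊞⊞⊞⊞
???⊛≋≋⊛∘⊞⊞⊞⊞
???∘∙⊛⊚⊛⊞⊞⊞⊞
????∙∘⊞∙⊞⊞⊞⊞
????≋⊛∘∘⊞⊞⊞⊞
????????⊞⊞⊞⊞
????????⊞⊞⊞⊞
????????⊞⊞⊞⊞

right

?⊛∘⊞∘∘∙⊞⊞⊞⊞⊞
?⊛≋⊞∘∘⊛⊞⊞⊞⊞⊞
??∘∙⊛∘∘⊞⊞⊞⊞⊞
??∙≋∘∙≋⊞⊞⊞⊞⊞
??≋∙∙∘∘⊞⊞⊞⊞⊞
??⊛≋≋⊛∘⊞⊞⊞⊞⊞
??∘∙⊛⊛⊚⊞⊞⊞⊞⊞
???∙∘⊞∙⊞⊞⊞⊞⊞
???≋⊛∘∘⊞⊞⊞⊞⊞
???????⊞⊞⊞⊞⊞
???????⊞⊞⊞⊞⊞
???????⊞⊞⊞⊞⊞

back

?⊛≋⊞∘∘⊛⊞⊞⊞⊞⊞
??∘∙⊛∘∘⊞⊞⊞⊞⊞
??∙≋∘∙≋⊞⊞⊞⊞⊞
??≋∙∙∘∘⊞⊞⊞⊞⊞
??⊛≋≋⊛∘⊞⊞⊞⊞⊞
??∘∙⊛⊛⊛⊞⊞⊞⊞⊞
???∙∘⊞⊚⊞⊞⊞⊞⊞
???≋⊛∘∘⊞⊞⊞⊞⊞
????⊞⊛∘⊞⊞⊞⊞⊞
???????⊞⊞⊞⊞⊞
???????⊞⊞⊞⊞⊞
???????⊞⊞⊞⊞⊞

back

??∘∙⊛∘∘⊞⊞⊞⊞⊞
??∙≋∘∙≋⊞⊞⊞⊞⊞
??≋∙∙∘∘⊞⊞⊞⊞⊞
??⊛≋≋⊛∘⊞⊞⊞⊞⊞
??∘∙⊛⊛⊛⊞⊞⊞⊞⊞
???∙∘⊞∙⊞⊞⊞⊞⊞
???≋⊛∘⊚⊞⊞⊞⊞⊞
????⊞⊛∘⊞⊞⊞⊞⊞
????∙≋⊛⊞⊞⊞⊞⊞
???????⊞⊞⊞⊞⊞
???????⊞⊞⊞⊞⊞
???????⊞⊞⊞⊞⊞

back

??∙≋∘∙≋⊞⊞⊞⊞⊞
??≋∙∙∘∘⊞⊞⊞⊞⊞
??⊛≋≋⊛∘⊞⊞⊞⊞⊞
??∘∙⊛⊛⊛⊞⊞⊞⊞⊞
???∙∘⊞∙⊞⊞⊞⊞⊞
???≋⊛∘∘⊞⊞⊞⊞⊞
????⊞⊛⊚⊞⊞⊞⊞⊞
????∙≋⊛⊞⊞⊞⊞⊞
????∙∘∘⊞⊞⊞⊞⊞
???????⊞⊞⊞⊞⊞
???????⊞⊞⊞⊞⊞
???????⊞⊞⊞⊞⊞

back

??≋∙∙∘∘⊞⊞⊞⊞⊞
??⊛≋≋⊛∘⊞⊞⊞⊞⊞
??∘∙⊛⊛⊛⊞⊞⊞⊞⊞
???∙∘⊞∙⊞⊞⊞⊞⊞
???≋⊛∘∘⊞⊞⊞⊞⊞
????⊞⊛∘⊞⊞⊞⊞⊞
????∙≋⊚⊞⊞⊞⊞⊞
????∙∘∘⊞⊞⊞⊞⊞
????∙∙≋⊞⊞⊞⊞⊞
???????⊞⊞⊞⊞⊞
???????⊞⊞⊞⊞⊞
???????⊞⊞⊞⊞⊞

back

??⊛≋≋⊛∘⊞⊞⊞⊞⊞
??∘∙⊛⊛⊛⊞⊞⊞⊞⊞
???∙∘⊞∙⊞⊞⊞⊞⊞
???≋⊛∘∘⊞⊞⊞⊞⊞
????⊞⊛∘⊞⊞⊞⊞⊞
????∙≋⊛⊞⊞⊞⊞⊞
????∙∘⊚⊞⊞⊞⊞⊞
????∙∙≋⊞⊞⊞⊞⊞
????∘∘≋⊞⊞⊞⊞⊞
???????⊞⊞⊞⊞⊞
???????⊞⊞⊞⊞⊞
???????⊞⊞⊞⊞⊞

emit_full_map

?∘≋∘∘∘
∘⊛⊞⊛∘⊛
∘⊛⊛∙⊛≋
∘∘⊛⊛≋∘
∙∘⊛⊞∘∘
∙∙∙⊛∘∘
∘∘⊛∘∘?
∘⊞∘∘⊛∘
∘∘∘∙∘⊞
⊞∙∘∘≋⊛
⊛∘⊞∘∘∙
⊛≋⊞∘∘⊛
?∘∙⊛∘∘
?∙≋∘∙≋
?≋∙∙∘∘
?⊛≋≋⊛∘
?∘∙⊛⊛⊛
??∙∘⊞∙
??≋⊛∘∘
???⊞⊛∘
???∙≋⊛
???∙∘⊚
???∙∙≋
???∘∘≋
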